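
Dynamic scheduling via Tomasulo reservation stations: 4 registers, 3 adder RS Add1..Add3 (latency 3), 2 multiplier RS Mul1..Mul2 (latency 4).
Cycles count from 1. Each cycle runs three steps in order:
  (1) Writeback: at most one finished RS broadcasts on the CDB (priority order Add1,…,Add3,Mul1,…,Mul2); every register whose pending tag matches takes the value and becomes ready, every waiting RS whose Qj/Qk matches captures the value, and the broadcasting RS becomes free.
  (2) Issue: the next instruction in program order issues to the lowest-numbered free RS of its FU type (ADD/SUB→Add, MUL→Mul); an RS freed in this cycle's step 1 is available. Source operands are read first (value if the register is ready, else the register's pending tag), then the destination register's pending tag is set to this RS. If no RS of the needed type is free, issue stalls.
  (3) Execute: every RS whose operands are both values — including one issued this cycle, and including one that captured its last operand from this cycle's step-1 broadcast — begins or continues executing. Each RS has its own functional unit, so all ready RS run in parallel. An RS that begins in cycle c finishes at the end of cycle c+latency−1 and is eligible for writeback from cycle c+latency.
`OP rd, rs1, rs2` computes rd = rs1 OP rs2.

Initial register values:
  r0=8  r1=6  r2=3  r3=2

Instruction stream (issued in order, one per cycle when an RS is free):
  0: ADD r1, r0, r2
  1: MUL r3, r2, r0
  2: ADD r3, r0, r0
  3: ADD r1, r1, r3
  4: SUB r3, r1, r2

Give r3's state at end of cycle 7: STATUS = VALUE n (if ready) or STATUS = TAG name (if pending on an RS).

STATUS = TAG Add3

  c1: issue ADD r1<-Add1  regs: r0:8,r1:Add1,r2:3,r3:2
  c2: issue MUL r3<-Mul1  regs: r0:8,r1:Add1,r2:3,r3:Mul1
  c3: issue ADD r3<-Add2  regs: r0:8,r1:Add1,r2:3,r3:Add2
  c4: CDB Add1=11; issue ADD r1<-Add1  regs: r0:8,r1:Add1,r2:3,r3:Add2
  c5: issue SUB r3<-Add3  regs: r0:8,r1:Add1,r2:3,r3:Add3
  c6: CDB Add2=16  regs: r0:8,r1:Add1,r2:3,r3:Add3
  c7: CDB Mul1=24  regs: r0:8,r1:Add1,r2:3,r3:Add3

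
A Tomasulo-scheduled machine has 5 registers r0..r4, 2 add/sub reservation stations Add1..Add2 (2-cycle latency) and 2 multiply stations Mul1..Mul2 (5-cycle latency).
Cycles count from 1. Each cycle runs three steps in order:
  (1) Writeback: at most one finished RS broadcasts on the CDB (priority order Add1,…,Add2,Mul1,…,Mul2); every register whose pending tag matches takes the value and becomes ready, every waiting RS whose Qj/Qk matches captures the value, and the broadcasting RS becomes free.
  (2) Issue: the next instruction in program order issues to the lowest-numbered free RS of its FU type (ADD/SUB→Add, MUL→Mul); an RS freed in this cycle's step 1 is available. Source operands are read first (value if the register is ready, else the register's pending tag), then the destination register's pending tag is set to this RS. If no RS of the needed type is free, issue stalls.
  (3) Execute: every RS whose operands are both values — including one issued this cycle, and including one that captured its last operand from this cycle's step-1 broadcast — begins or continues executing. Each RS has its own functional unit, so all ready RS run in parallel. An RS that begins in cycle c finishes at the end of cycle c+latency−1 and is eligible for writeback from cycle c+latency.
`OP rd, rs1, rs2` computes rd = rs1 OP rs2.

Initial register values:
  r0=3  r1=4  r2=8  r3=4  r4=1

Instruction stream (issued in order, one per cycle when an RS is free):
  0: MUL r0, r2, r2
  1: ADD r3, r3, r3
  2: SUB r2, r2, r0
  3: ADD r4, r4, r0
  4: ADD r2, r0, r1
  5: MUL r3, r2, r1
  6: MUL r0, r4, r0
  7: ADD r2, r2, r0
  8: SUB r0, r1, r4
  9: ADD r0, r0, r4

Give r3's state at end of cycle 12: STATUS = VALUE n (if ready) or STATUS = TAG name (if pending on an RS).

  c1: issue MUL r0<-Mul1  regs: r0:Mul1,r1:4,r2:8,r3:4,r4:1
  c2: issue ADD r3<-Add1  regs: r0:Mul1,r1:4,r2:8,r3:Add1,r4:1
  c3: issue SUB r2<-Add2  regs: r0:Mul1,r1:4,r2:Add2,r3:Add1,r4:1
  c4: CDB Add1=8; issue ADD r4<-Add1  regs: r0:Mul1,r1:4,r2:Add2,r3:8,r4:Add1
  c5: stall  regs: r0:Mul1,r1:4,r2:Add2,r3:8,r4:Add1
  c6: CDB Mul1=64; stall  regs: r0:64,r1:4,r2:Add2,r3:8,r4:Add1
  c7: stall  regs: r0:64,r1:4,r2:Add2,r3:8,r4:Add1
  c8: CDB Add1=65; issue ADD r2<-Add1  regs: r0:64,r1:4,r2:Add1,r3:8,r4:65
  c9: CDB Add2=-56; issue MUL r3<-Mul1  regs: r0:64,r1:4,r2:Add1,r3:Mul1,r4:65
  c10: CDB Add1=68; issue MUL r0<-Mul2  regs: r0:Mul2,r1:4,r2:68,r3:Mul1,r4:65
  c11: issue ADD r2<-Add1  regs: r0:Mul2,r1:4,r2:Add1,r3:Mul1,r4:65
  c12: issue SUB r0<-Add2  regs: r0:Add2,r1:4,r2:Add1,r3:Mul1,r4:65

STATUS = TAG Mul1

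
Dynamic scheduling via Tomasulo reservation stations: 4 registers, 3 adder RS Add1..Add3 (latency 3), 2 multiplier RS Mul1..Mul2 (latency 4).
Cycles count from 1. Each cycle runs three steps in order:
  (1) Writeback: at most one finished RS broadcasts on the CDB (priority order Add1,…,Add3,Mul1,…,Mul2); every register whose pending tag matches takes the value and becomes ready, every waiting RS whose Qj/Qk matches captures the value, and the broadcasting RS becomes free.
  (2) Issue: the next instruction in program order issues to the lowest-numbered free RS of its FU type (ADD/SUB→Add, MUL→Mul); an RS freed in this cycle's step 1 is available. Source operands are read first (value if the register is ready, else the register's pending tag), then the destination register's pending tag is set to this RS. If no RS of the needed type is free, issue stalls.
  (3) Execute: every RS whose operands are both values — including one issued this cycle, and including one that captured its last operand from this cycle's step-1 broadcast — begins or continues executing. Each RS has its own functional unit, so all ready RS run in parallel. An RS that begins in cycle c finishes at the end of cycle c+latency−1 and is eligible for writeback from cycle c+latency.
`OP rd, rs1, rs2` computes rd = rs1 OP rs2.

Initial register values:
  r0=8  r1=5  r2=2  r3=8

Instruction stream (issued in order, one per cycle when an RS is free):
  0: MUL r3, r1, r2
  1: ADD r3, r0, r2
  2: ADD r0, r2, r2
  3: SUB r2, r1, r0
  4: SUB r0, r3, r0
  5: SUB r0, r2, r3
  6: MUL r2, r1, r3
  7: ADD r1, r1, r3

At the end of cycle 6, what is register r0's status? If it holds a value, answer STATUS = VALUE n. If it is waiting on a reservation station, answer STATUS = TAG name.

  c1: issue MUL r3<-Mul1  regs: r0:8,r1:5,r2:2,r3:Mul1
  c2: issue ADD r3<-Add1  regs: r0:8,r1:5,r2:2,r3:Add1
  c3: issue ADD r0<-Add2  regs: r0:Add2,r1:5,r2:2,r3:Add1
  c4: issue SUB r2<-Add3  regs: r0:Add2,r1:5,r2:Add3,r3:Add1
  c5: CDB Add1=10; issue SUB r0<-Add1  regs: r0:Add1,r1:5,r2:Add3,r3:10
  c6: CDB Add2=4; issue SUB r0<-Add2  regs: r0:Add2,r1:5,r2:Add3,r3:10

STATUS = TAG Add2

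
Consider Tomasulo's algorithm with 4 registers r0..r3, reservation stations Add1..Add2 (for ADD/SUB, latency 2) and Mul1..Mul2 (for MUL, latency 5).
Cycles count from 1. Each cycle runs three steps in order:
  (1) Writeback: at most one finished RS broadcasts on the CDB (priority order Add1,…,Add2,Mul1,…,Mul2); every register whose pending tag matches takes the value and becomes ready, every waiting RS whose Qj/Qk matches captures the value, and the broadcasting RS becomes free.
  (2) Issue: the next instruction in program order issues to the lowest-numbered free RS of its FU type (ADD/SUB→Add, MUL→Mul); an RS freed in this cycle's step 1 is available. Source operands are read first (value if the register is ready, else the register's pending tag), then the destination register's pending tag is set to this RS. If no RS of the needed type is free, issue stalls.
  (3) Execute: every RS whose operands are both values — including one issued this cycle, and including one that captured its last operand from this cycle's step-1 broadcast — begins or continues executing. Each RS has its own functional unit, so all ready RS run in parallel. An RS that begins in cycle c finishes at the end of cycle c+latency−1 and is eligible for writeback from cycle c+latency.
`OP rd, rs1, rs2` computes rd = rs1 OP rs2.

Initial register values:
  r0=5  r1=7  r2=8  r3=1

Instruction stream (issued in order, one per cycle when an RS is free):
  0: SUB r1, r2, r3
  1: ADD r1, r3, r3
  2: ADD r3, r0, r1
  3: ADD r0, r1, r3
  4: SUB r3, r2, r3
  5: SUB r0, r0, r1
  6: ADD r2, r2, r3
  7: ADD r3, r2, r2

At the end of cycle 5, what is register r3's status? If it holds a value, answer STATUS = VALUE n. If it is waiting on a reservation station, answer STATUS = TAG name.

STATUS = TAG Add1

c1: issue SUB r1<-Add1 | r0:5,r1:Add1,r2:8,r3:1
c2: issue ADD r1<-Add2 | r0:5,r1:Add2,r2:8,r3:1
c3: CDB Add1=7; issue ADD r3<-Add1 | r0:5,r1:Add2,r2:8,r3:Add1
c4: CDB Add2=2; issue ADD r0<-Add2 | r0:Add2,r1:2,r2:8,r3:Add1
c5: stall | r0:Add2,r1:2,r2:8,r3:Add1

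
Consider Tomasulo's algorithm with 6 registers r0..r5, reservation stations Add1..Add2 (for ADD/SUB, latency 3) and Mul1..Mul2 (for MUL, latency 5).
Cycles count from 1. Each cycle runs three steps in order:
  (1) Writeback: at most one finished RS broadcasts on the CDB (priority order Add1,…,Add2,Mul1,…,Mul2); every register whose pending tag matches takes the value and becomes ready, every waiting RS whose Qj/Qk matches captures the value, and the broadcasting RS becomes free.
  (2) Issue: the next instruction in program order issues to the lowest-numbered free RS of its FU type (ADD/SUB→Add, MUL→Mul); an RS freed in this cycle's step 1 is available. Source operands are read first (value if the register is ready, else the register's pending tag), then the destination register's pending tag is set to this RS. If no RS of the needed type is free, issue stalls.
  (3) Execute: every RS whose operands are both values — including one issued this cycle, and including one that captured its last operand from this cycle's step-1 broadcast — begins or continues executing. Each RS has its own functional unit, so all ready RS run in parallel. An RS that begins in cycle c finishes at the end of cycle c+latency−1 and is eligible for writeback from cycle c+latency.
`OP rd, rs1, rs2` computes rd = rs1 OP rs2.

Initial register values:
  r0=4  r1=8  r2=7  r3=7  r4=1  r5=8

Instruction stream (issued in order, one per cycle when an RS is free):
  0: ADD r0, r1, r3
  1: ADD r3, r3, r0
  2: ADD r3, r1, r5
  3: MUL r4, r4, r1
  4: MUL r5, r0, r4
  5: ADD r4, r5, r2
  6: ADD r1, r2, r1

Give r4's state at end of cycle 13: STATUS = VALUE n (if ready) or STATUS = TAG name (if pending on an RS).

STATUS = TAG Add1

c1: issue ADD r0<-Add1 | r0:Add1,r1:8,r2:7,r3:7,r4:1,r5:8
c2: issue ADD r3<-Add2 | r0:Add1,r1:8,r2:7,r3:Add2,r4:1,r5:8
c3: stall | r0:Add1,r1:8,r2:7,r3:Add2,r4:1,r5:8
c4: CDB Add1=15; issue ADD r3<-Add1 | r0:15,r1:8,r2:7,r3:Add1,r4:1,r5:8
c5: issue MUL r4<-Mul1 | r0:15,r1:8,r2:7,r3:Add1,r4:Mul1,r5:8
c6: issue MUL r5<-Mul2 | r0:15,r1:8,r2:7,r3:Add1,r4:Mul1,r5:Mul2
c7: CDB Add1=16; issue ADD r4<-Add1 | r0:15,r1:8,r2:7,r3:16,r4:Add1,r5:Mul2
c8: CDB Add2=22; issue ADD r1<-Add2 | r0:15,r1:Add2,r2:7,r3:16,r4:Add1,r5:Mul2
c9: - | r0:15,r1:Add2,r2:7,r3:16,r4:Add1,r5:Mul2
c10: CDB Mul1=8 | r0:15,r1:Add2,r2:7,r3:16,r4:Add1,r5:Mul2
c11: CDB Add2=15 | r0:15,r1:15,r2:7,r3:16,r4:Add1,r5:Mul2
c12: - | r0:15,r1:15,r2:7,r3:16,r4:Add1,r5:Mul2
c13: - | r0:15,r1:15,r2:7,r3:16,r4:Add1,r5:Mul2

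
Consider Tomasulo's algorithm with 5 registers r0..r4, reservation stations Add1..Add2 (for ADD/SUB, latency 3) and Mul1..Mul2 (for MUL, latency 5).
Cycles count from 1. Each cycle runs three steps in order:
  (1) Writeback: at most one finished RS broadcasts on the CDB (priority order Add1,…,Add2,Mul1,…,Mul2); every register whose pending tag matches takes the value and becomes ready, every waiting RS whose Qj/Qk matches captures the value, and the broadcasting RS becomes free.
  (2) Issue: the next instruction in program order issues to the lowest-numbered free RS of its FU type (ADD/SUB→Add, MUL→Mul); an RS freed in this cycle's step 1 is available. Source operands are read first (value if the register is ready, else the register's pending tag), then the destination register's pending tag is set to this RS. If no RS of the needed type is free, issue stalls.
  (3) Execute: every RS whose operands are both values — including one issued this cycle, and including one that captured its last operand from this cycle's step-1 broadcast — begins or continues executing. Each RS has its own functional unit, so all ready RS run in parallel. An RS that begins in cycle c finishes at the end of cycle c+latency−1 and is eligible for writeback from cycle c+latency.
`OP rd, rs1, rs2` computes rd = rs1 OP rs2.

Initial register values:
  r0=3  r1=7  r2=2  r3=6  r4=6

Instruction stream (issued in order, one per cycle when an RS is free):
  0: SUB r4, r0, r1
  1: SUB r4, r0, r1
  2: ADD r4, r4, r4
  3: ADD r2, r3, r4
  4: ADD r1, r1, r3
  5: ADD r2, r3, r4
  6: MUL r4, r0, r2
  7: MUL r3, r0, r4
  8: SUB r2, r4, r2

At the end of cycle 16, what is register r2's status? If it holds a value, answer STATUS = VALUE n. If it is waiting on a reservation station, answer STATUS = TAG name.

cycle 1: issue SUB r4<-Add1 // r0:3,r1:7,r2:2,r3:6,r4:Add1
cycle 2: issue SUB r4<-Add2 // r0:3,r1:7,r2:2,r3:6,r4:Add2
cycle 3: stall // r0:3,r1:7,r2:2,r3:6,r4:Add2
cycle 4: CDB Add1=-4; issue ADD r4<-Add1 // r0:3,r1:7,r2:2,r3:6,r4:Add1
cycle 5: CDB Add2=-4; issue ADD r2<-Add2 // r0:3,r1:7,r2:Add2,r3:6,r4:Add1
cycle 6: stall // r0:3,r1:7,r2:Add2,r3:6,r4:Add1
cycle 7: stall // r0:3,r1:7,r2:Add2,r3:6,r4:Add1
cycle 8: CDB Add1=-8; issue ADD r1<-Add1 // r0:3,r1:Add1,r2:Add2,r3:6,r4:-8
cycle 9: stall // r0:3,r1:Add1,r2:Add2,r3:6,r4:-8
cycle 10: stall // r0:3,r1:Add1,r2:Add2,r3:6,r4:-8
cycle 11: CDB Add1=13; issue ADD r2<-Add1 // r0:3,r1:13,r2:Add1,r3:6,r4:-8
cycle 12: CDB Add2=-2; issue MUL r4<-Mul1 // r0:3,r1:13,r2:Add1,r3:6,r4:Mul1
cycle 13: issue MUL r3<-Mul2 // r0:3,r1:13,r2:Add1,r3:Mul2,r4:Mul1
cycle 14: CDB Add1=-2; issue SUB r2<-Add1 // r0:3,r1:13,r2:Add1,r3:Mul2,r4:Mul1
cycle 15: - // r0:3,r1:13,r2:Add1,r3:Mul2,r4:Mul1
cycle 16: - // r0:3,r1:13,r2:Add1,r3:Mul2,r4:Mul1

STATUS = TAG Add1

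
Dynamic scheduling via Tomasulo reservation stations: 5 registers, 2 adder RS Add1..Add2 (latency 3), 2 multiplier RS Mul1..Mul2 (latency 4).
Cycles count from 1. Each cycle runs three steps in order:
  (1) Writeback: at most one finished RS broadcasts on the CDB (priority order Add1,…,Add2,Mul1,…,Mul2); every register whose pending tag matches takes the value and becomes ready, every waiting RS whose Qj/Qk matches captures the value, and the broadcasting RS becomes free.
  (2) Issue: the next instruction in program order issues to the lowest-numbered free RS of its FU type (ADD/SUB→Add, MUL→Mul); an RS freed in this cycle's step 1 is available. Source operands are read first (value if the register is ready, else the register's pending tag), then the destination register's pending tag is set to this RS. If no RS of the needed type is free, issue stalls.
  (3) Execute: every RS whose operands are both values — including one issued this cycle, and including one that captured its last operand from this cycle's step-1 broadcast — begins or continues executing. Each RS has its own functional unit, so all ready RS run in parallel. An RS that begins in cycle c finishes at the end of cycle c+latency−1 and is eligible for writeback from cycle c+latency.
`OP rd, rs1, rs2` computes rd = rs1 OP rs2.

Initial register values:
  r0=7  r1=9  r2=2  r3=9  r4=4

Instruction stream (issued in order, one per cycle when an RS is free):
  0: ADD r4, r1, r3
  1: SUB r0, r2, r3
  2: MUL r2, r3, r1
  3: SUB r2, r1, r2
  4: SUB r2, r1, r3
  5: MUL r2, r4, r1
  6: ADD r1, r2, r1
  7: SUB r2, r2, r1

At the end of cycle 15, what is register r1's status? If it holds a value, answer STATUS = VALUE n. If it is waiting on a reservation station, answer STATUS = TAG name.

cycle 1: issue ADD r4<-Add1 // r0:7,r1:9,r2:2,r3:9,r4:Add1
cycle 2: issue SUB r0<-Add2 // r0:Add2,r1:9,r2:2,r3:9,r4:Add1
cycle 3: issue MUL r2<-Mul1 // r0:Add2,r1:9,r2:Mul1,r3:9,r4:Add1
cycle 4: CDB Add1=18; issue SUB r2<-Add1 // r0:Add2,r1:9,r2:Add1,r3:9,r4:18
cycle 5: CDB Add2=-7; issue SUB r2<-Add2 // r0:-7,r1:9,r2:Add2,r3:9,r4:18
cycle 6: issue MUL r2<-Mul2 // r0:-7,r1:9,r2:Mul2,r3:9,r4:18
cycle 7: CDB Mul1=81; stall // r0:-7,r1:9,r2:Mul2,r3:9,r4:18
cycle 8: CDB Add2=0; issue ADD r1<-Add2 // r0:-7,r1:Add2,r2:Mul2,r3:9,r4:18
cycle 9: stall // r0:-7,r1:Add2,r2:Mul2,r3:9,r4:18
cycle 10: CDB Add1=-72; issue SUB r2<-Add1 // r0:-7,r1:Add2,r2:Add1,r3:9,r4:18
cycle 11: CDB Mul2=162 // r0:-7,r1:Add2,r2:Add1,r3:9,r4:18
cycle 12: - // r0:-7,r1:Add2,r2:Add1,r3:9,r4:18
cycle 13: - // r0:-7,r1:Add2,r2:Add1,r3:9,r4:18
cycle 14: CDB Add2=171 // r0:-7,r1:171,r2:Add1,r3:9,r4:18
cycle 15: - // r0:-7,r1:171,r2:Add1,r3:9,r4:18

STATUS = VALUE 171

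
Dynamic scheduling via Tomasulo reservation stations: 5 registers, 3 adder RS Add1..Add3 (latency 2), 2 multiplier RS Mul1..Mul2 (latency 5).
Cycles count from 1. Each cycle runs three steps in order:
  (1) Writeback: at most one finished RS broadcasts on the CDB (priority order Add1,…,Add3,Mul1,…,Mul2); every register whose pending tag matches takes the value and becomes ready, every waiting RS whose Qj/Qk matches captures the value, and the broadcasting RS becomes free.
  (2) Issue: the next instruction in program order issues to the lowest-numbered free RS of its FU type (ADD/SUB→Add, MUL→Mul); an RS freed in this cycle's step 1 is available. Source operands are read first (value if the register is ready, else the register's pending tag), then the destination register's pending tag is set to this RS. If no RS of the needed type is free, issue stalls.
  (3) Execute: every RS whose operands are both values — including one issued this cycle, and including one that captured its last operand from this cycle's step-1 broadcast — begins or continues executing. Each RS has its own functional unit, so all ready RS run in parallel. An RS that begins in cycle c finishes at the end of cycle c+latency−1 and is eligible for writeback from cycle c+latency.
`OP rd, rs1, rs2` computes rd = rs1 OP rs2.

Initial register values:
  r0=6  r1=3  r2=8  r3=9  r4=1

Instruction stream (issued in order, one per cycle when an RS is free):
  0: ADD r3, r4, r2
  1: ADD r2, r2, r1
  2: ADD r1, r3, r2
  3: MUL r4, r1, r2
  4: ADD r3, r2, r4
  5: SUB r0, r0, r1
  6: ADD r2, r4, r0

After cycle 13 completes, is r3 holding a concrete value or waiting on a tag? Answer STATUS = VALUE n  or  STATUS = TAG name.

cycle 1: issue ADD r3<-Add1 // r0:6,r1:3,r2:8,r3:Add1,r4:1
cycle 2: issue ADD r2<-Add2 // r0:6,r1:3,r2:Add2,r3:Add1,r4:1
cycle 3: CDB Add1=9; issue ADD r1<-Add1 // r0:6,r1:Add1,r2:Add2,r3:9,r4:1
cycle 4: CDB Add2=11; issue MUL r4<-Mul1 // r0:6,r1:Add1,r2:11,r3:9,r4:Mul1
cycle 5: issue ADD r3<-Add2 // r0:6,r1:Add1,r2:11,r3:Add2,r4:Mul1
cycle 6: CDB Add1=20; issue SUB r0<-Add1 // r0:Add1,r1:20,r2:11,r3:Add2,r4:Mul1
cycle 7: issue ADD r2<-Add3 // r0:Add1,r1:20,r2:Add3,r3:Add2,r4:Mul1
cycle 8: CDB Add1=-14 // r0:-14,r1:20,r2:Add3,r3:Add2,r4:Mul1
cycle 9: - // r0:-14,r1:20,r2:Add3,r3:Add2,r4:Mul1
cycle 10: - // r0:-14,r1:20,r2:Add3,r3:Add2,r4:Mul1
cycle 11: CDB Mul1=220 // r0:-14,r1:20,r2:Add3,r3:Add2,r4:220
cycle 12: - // r0:-14,r1:20,r2:Add3,r3:Add2,r4:220
cycle 13: CDB Add2=231 // r0:-14,r1:20,r2:Add3,r3:231,r4:220

STATUS = VALUE 231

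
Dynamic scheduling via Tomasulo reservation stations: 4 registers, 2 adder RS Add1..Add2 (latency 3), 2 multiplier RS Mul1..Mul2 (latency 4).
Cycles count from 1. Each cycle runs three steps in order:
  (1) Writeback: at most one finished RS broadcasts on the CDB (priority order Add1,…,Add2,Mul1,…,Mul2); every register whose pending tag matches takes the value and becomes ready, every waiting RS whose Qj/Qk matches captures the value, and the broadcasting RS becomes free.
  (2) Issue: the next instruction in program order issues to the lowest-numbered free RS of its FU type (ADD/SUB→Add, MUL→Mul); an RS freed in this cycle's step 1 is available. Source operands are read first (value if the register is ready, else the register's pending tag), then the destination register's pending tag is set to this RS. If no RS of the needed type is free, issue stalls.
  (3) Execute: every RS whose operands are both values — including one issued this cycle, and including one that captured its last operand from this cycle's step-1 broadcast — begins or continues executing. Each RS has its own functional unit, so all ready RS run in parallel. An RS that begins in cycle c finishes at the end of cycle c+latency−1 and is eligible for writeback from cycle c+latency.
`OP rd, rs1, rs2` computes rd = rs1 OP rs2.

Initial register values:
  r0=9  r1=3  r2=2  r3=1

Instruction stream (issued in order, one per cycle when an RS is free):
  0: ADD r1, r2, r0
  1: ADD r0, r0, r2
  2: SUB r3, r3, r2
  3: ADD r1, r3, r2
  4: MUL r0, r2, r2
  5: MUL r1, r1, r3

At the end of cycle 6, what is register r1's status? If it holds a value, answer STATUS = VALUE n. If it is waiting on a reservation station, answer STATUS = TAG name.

cycle 1: issue ADD r1<-Add1 // r0:9,r1:Add1,r2:2,r3:1
cycle 2: issue ADD r0<-Add2 // r0:Add2,r1:Add1,r2:2,r3:1
cycle 3: stall // r0:Add2,r1:Add1,r2:2,r3:1
cycle 4: CDB Add1=11; issue SUB r3<-Add1 // r0:Add2,r1:11,r2:2,r3:Add1
cycle 5: CDB Add2=11; issue ADD r1<-Add2 // r0:11,r1:Add2,r2:2,r3:Add1
cycle 6: issue MUL r0<-Mul1 // r0:Mul1,r1:Add2,r2:2,r3:Add1

STATUS = TAG Add2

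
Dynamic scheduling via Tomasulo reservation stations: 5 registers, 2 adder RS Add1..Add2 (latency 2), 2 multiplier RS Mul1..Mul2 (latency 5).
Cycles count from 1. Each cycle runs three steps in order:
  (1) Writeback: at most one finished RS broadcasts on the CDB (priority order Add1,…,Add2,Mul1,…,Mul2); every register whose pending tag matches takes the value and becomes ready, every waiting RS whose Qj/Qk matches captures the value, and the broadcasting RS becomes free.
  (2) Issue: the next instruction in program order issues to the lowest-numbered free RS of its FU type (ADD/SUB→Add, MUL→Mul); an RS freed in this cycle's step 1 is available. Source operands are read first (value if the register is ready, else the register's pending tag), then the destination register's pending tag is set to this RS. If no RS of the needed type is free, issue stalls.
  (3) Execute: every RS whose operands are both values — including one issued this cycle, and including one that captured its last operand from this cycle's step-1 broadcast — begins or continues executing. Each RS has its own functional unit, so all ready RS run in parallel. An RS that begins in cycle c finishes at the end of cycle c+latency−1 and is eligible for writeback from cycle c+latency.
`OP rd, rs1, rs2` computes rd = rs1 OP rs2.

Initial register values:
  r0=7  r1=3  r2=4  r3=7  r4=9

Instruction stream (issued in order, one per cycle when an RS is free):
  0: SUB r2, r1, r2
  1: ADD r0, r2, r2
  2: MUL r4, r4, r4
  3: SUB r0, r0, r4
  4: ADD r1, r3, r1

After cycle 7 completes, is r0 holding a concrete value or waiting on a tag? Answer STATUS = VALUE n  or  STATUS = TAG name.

cycle 1: issue SUB r2<-Add1 // r0:7,r1:3,r2:Add1,r3:7,r4:9
cycle 2: issue ADD r0<-Add2 // r0:Add2,r1:3,r2:Add1,r3:7,r4:9
cycle 3: CDB Add1=-1; issue MUL r4<-Mul1 // r0:Add2,r1:3,r2:-1,r3:7,r4:Mul1
cycle 4: issue SUB r0<-Add1 // r0:Add1,r1:3,r2:-1,r3:7,r4:Mul1
cycle 5: CDB Add2=-2; issue ADD r1<-Add2 // r0:Add1,r1:Add2,r2:-1,r3:7,r4:Mul1
cycle 6: - // r0:Add1,r1:Add2,r2:-1,r3:7,r4:Mul1
cycle 7: CDB Add2=10 // r0:Add1,r1:10,r2:-1,r3:7,r4:Mul1

STATUS = TAG Add1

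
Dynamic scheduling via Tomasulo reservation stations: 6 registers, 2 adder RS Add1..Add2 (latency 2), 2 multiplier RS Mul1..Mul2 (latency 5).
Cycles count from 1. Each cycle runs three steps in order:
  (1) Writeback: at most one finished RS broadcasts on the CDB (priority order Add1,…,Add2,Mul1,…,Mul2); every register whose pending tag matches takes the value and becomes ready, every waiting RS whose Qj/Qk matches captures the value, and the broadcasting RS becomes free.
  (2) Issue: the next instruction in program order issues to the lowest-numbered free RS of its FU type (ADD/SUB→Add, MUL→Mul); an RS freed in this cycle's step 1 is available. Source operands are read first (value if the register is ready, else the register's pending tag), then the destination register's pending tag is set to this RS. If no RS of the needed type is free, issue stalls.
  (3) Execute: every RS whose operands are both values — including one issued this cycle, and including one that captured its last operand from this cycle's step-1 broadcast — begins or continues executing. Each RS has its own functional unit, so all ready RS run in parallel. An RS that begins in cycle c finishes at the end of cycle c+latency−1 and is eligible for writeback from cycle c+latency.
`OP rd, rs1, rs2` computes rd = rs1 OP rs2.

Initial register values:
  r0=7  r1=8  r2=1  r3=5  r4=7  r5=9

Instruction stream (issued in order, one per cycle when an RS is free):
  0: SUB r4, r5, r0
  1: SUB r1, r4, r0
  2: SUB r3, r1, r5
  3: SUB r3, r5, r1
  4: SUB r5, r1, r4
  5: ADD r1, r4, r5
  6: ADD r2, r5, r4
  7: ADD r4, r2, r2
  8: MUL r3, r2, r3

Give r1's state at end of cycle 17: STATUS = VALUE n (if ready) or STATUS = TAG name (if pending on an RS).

STATUS = VALUE -5

c1: issue SUB r4<-Add1 | r0:7,r1:8,r2:1,r3:5,r4:Add1,r5:9
c2: issue SUB r1<-Add2 | r0:7,r1:Add2,r2:1,r3:5,r4:Add1,r5:9
c3: CDB Add1=2; issue SUB r3<-Add1 | r0:7,r1:Add2,r2:1,r3:Add1,r4:2,r5:9
c4: stall | r0:7,r1:Add2,r2:1,r3:Add1,r4:2,r5:9
c5: CDB Add2=-5; issue SUB r3<-Add2 | r0:7,r1:-5,r2:1,r3:Add2,r4:2,r5:9
c6: stall | r0:7,r1:-5,r2:1,r3:Add2,r4:2,r5:9
c7: CDB Add1=-14; issue SUB r5<-Add1 | r0:7,r1:-5,r2:1,r3:Add2,r4:2,r5:Add1
c8: CDB Add2=14; issue ADD r1<-Add2 | r0:7,r1:Add2,r2:1,r3:14,r4:2,r5:Add1
c9: CDB Add1=-7; issue ADD r2<-Add1 | r0:7,r1:Add2,r2:Add1,r3:14,r4:2,r5:-7
c10: stall | r0:7,r1:Add2,r2:Add1,r3:14,r4:2,r5:-7
c11: CDB Add1=-5; issue ADD r4<-Add1 | r0:7,r1:Add2,r2:-5,r3:14,r4:Add1,r5:-7
c12: CDB Add2=-5; issue MUL r3<-Mul1 | r0:7,r1:-5,r2:-5,r3:Mul1,r4:Add1,r5:-7
c13: CDB Add1=-10 | r0:7,r1:-5,r2:-5,r3:Mul1,r4:-10,r5:-7
c14: - | r0:7,r1:-5,r2:-5,r3:Mul1,r4:-10,r5:-7
c15: - | r0:7,r1:-5,r2:-5,r3:Mul1,r4:-10,r5:-7
c16: - | r0:7,r1:-5,r2:-5,r3:Mul1,r4:-10,r5:-7
c17: CDB Mul1=-70 | r0:7,r1:-5,r2:-5,r3:-70,r4:-10,r5:-7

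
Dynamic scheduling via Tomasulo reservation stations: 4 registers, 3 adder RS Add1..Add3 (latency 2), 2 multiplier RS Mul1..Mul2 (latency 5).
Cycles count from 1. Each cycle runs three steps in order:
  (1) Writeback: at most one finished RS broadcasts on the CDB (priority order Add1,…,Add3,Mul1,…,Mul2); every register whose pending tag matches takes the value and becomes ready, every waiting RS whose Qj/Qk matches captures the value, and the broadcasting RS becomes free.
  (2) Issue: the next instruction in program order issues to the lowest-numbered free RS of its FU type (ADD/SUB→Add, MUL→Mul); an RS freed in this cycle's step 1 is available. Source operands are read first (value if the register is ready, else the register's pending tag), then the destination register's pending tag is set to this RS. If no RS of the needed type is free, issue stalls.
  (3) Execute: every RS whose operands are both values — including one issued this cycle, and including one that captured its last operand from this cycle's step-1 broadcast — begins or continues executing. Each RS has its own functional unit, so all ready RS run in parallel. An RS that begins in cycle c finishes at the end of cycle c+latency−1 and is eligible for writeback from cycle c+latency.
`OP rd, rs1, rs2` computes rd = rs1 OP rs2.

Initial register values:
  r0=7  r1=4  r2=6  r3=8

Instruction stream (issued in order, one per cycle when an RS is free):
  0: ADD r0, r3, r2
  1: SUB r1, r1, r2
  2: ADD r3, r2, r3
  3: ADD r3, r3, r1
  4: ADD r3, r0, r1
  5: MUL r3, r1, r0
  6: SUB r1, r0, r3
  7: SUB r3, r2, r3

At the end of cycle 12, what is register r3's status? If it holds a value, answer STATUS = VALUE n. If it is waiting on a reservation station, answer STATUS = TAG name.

  c1: issue ADD r0<-Add1  regs: r0:Add1,r1:4,r2:6,r3:8
  c2: issue SUB r1<-Add2  regs: r0:Add1,r1:Add2,r2:6,r3:8
  c3: CDB Add1=14; issue ADD r3<-Add1  regs: r0:14,r1:Add2,r2:6,r3:Add1
  c4: CDB Add2=-2; issue ADD r3<-Add2  regs: r0:14,r1:-2,r2:6,r3:Add2
  c5: CDB Add1=14; issue ADD r3<-Add1  regs: r0:14,r1:-2,r2:6,r3:Add1
  c6: issue MUL r3<-Mul1  regs: r0:14,r1:-2,r2:6,r3:Mul1
  c7: CDB Add1=12; issue SUB r1<-Add1  regs: r0:14,r1:Add1,r2:6,r3:Mul1
  c8: CDB Add2=12; issue SUB r3<-Add2  regs: r0:14,r1:Add1,r2:6,r3:Add2
  c9: -  regs: r0:14,r1:Add1,r2:6,r3:Add2
  c10: -  regs: r0:14,r1:Add1,r2:6,r3:Add2
  c11: CDB Mul1=-28  regs: r0:14,r1:Add1,r2:6,r3:Add2
  c12: -  regs: r0:14,r1:Add1,r2:6,r3:Add2

STATUS = TAG Add2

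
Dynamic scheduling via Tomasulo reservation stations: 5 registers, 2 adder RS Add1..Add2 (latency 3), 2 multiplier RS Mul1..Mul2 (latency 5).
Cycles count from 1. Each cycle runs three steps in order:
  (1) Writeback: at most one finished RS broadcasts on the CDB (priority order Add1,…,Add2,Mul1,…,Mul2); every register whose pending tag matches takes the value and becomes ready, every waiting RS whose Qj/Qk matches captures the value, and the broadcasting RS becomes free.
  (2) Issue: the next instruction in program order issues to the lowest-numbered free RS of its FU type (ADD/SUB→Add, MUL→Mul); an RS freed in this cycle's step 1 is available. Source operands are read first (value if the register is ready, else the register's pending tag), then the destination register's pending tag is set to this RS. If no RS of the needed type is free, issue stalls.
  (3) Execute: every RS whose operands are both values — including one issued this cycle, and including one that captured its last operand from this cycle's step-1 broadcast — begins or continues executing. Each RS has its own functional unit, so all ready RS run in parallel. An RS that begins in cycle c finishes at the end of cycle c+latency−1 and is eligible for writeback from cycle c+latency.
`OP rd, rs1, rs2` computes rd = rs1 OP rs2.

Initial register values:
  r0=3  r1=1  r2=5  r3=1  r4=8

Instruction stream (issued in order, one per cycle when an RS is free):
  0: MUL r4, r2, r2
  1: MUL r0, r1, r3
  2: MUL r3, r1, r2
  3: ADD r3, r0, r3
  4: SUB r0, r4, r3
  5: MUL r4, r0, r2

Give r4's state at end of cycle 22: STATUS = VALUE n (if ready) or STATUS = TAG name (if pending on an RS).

STATUS = VALUE 95

  c1: issue MUL r4<-Mul1  regs: r0:3,r1:1,r2:5,r3:1,r4:Mul1
  c2: issue MUL r0<-Mul2  regs: r0:Mul2,r1:1,r2:5,r3:1,r4:Mul1
  c3: stall  regs: r0:Mul2,r1:1,r2:5,r3:1,r4:Mul1
  c4: stall  regs: r0:Mul2,r1:1,r2:5,r3:1,r4:Mul1
  c5: stall  regs: r0:Mul2,r1:1,r2:5,r3:1,r4:Mul1
  c6: CDB Mul1=25; issue MUL r3<-Mul1  regs: r0:Mul2,r1:1,r2:5,r3:Mul1,r4:25
  c7: CDB Mul2=1; issue ADD r3<-Add1  regs: r0:1,r1:1,r2:5,r3:Add1,r4:25
  c8: issue SUB r0<-Add2  regs: r0:Add2,r1:1,r2:5,r3:Add1,r4:25
  c9: issue MUL r4<-Mul2  regs: r0:Add2,r1:1,r2:5,r3:Add1,r4:Mul2
  c10: -  regs: r0:Add2,r1:1,r2:5,r3:Add1,r4:Mul2
  c11: CDB Mul1=5  regs: r0:Add2,r1:1,r2:5,r3:Add1,r4:Mul2
  c12: -  regs: r0:Add2,r1:1,r2:5,r3:Add1,r4:Mul2
  c13: -  regs: r0:Add2,r1:1,r2:5,r3:Add1,r4:Mul2
  c14: CDB Add1=6  regs: r0:Add2,r1:1,r2:5,r3:6,r4:Mul2
  c15: -  regs: r0:Add2,r1:1,r2:5,r3:6,r4:Mul2
  c16: -  regs: r0:Add2,r1:1,r2:5,r3:6,r4:Mul2
  c17: CDB Add2=19  regs: r0:19,r1:1,r2:5,r3:6,r4:Mul2
  c18: -  regs: r0:19,r1:1,r2:5,r3:6,r4:Mul2
  c19: -  regs: r0:19,r1:1,r2:5,r3:6,r4:Mul2
  c20: -  regs: r0:19,r1:1,r2:5,r3:6,r4:Mul2
  c21: -  regs: r0:19,r1:1,r2:5,r3:6,r4:Mul2
  c22: CDB Mul2=95  regs: r0:19,r1:1,r2:5,r3:6,r4:95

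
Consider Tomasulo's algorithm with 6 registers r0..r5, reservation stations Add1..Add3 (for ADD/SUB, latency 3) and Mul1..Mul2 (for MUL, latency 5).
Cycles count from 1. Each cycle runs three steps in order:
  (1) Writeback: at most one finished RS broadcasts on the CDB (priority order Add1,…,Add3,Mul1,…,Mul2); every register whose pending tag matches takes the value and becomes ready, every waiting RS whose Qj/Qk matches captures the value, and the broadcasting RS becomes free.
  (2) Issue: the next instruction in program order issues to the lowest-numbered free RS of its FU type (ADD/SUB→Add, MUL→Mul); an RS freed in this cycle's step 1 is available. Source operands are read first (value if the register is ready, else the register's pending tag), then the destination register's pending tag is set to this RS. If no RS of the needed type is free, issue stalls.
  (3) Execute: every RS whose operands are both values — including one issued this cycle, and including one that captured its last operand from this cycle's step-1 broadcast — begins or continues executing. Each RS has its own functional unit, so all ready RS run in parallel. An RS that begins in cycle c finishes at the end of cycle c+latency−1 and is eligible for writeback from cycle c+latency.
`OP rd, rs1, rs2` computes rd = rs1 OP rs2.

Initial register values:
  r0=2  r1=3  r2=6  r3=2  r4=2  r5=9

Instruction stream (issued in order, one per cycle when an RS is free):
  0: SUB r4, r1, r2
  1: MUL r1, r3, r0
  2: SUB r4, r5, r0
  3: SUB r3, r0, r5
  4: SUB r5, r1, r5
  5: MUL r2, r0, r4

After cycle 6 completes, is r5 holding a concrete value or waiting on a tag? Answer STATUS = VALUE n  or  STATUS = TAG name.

STATUS = TAG Add3

  c1: issue SUB r4<-Add1  regs: r0:2,r1:3,r2:6,r3:2,r4:Add1,r5:9
  c2: issue MUL r1<-Mul1  regs: r0:2,r1:Mul1,r2:6,r3:2,r4:Add1,r5:9
  c3: issue SUB r4<-Add2  regs: r0:2,r1:Mul1,r2:6,r3:2,r4:Add2,r5:9
  c4: CDB Add1=-3; issue SUB r3<-Add1  regs: r0:2,r1:Mul1,r2:6,r3:Add1,r4:Add2,r5:9
  c5: issue SUB r5<-Add3  regs: r0:2,r1:Mul1,r2:6,r3:Add1,r4:Add2,r5:Add3
  c6: CDB Add2=7; issue MUL r2<-Mul2  regs: r0:2,r1:Mul1,r2:Mul2,r3:Add1,r4:7,r5:Add3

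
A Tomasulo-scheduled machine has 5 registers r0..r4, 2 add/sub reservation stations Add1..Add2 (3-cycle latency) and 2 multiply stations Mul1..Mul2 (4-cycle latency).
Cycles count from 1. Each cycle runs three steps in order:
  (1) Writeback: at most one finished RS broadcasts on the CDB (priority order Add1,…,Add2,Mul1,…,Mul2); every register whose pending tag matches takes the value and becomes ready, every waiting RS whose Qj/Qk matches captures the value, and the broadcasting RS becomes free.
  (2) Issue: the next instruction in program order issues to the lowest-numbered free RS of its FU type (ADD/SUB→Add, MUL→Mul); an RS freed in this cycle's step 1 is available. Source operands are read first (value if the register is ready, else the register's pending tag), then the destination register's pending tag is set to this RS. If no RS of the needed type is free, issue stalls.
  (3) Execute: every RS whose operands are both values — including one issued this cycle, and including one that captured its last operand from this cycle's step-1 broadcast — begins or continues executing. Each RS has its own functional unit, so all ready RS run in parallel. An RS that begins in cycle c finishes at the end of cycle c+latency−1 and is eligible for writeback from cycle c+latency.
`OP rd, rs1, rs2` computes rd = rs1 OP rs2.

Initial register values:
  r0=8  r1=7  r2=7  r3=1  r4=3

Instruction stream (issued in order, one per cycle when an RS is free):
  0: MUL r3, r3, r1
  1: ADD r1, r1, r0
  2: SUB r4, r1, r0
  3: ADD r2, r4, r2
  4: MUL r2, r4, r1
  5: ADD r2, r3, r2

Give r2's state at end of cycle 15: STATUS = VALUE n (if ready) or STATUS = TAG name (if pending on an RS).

STATUS = VALUE 112

cycle 1: issue MUL r3<-Mul1 // r0:8,r1:7,r2:7,r3:Mul1,r4:3
cycle 2: issue ADD r1<-Add1 // r0:8,r1:Add1,r2:7,r3:Mul1,r4:3
cycle 3: issue SUB r4<-Add2 // r0:8,r1:Add1,r2:7,r3:Mul1,r4:Add2
cycle 4: stall // r0:8,r1:Add1,r2:7,r3:Mul1,r4:Add2
cycle 5: CDB Add1=15; issue ADD r2<-Add1 // r0:8,r1:15,r2:Add1,r3:Mul1,r4:Add2
cycle 6: CDB Mul1=7; issue MUL r2<-Mul1 // r0:8,r1:15,r2:Mul1,r3:7,r4:Add2
cycle 7: stall // r0:8,r1:15,r2:Mul1,r3:7,r4:Add2
cycle 8: CDB Add2=7; issue ADD r2<-Add2 // r0:8,r1:15,r2:Add2,r3:7,r4:7
cycle 9: - // r0:8,r1:15,r2:Add2,r3:7,r4:7
cycle 10: - // r0:8,r1:15,r2:Add2,r3:7,r4:7
cycle 11: CDB Add1=14 // r0:8,r1:15,r2:Add2,r3:7,r4:7
cycle 12: CDB Mul1=105 // r0:8,r1:15,r2:Add2,r3:7,r4:7
cycle 13: - // r0:8,r1:15,r2:Add2,r3:7,r4:7
cycle 14: - // r0:8,r1:15,r2:Add2,r3:7,r4:7
cycle 15: CDB Add2=112 // r0:8,r1:15,r2:112,r3:7,r4:7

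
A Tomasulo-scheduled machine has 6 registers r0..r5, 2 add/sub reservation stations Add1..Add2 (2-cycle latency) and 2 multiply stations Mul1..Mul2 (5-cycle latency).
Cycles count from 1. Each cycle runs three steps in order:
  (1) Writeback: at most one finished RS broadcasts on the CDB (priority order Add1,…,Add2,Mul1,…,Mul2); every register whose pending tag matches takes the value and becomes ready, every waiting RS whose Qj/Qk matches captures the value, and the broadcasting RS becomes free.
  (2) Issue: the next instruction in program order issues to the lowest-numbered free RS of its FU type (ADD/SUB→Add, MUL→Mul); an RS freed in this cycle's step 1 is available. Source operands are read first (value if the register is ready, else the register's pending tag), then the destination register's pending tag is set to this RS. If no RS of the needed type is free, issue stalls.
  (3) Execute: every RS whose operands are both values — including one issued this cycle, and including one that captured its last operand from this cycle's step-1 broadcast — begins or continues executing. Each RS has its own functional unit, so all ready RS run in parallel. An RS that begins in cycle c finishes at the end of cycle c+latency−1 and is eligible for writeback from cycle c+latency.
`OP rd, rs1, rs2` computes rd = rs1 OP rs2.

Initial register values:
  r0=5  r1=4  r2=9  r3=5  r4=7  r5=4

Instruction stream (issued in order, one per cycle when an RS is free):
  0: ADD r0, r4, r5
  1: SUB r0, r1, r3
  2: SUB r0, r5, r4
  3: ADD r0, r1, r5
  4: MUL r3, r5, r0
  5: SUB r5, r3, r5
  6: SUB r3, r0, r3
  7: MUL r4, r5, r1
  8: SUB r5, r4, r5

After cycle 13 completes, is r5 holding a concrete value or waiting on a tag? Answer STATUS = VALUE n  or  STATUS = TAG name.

STATUS = TAG Add1

c1: issue ADD r0<-Add1 | r0:Add1,r1:4,r2:9,r3:5,r4:7,r5:4
c2: issue SUB r0<-Add2 | r0:Add2,r1:4,r2:9,r3:5,r4:7,r5:4
c3: CDB Add1=11; issue SUB r0<-Add1 | r0:Add1,r1:4,r2:9,r3:5,r4:7,r5:4
c4: CDB Add2=-1; issue ADD r0<-Add2 | r0:Add2,r1:4,r2:9,r3:5,r4:7,r5:4
c5: CDB Add1=-3; issue MUL r3<-Mul1 | r0:Add2,r1:4,r2:9,r3:Mul1,r4:7,r5:4
c6: CDB Add2=8; issue SUB r5<-Add1 | r0:8,r1:4,r2:9,r3:Mul1,r4:7,r5:Add1
c7: issue SUB r3<-Add2 | r0:8,r1:4,r2:9,r3:Add2,r4:7,r5:Add1
c8: issue MUL r4<-Mul2 | r0:8,r1:4,r2:9,r3:Add2,r4:Mul2,r5:Add1
c9: stall | r0:8,r1:4,r2:9,r3:Add2,r4:Mul2,r5:Add1
c10: stall | r0:8,r1:4,r2:9,r3:Add2,r4:Mul2,r5:Add1
c11: CDB Mul1=32; stall | r0:8,r1:4,r2:9,r3:Add2,r4:Mul2,r5:Add1
c12: stall | r0:8,r1:4,r2:9,r3:Add2,r4:Mul2,r5:Add1
c13: CDB Add1=28; issue SUB r5<-Add1 | r0:8,r1:4,r2:9,r3:Add2,r4:Mul2,r5:Add1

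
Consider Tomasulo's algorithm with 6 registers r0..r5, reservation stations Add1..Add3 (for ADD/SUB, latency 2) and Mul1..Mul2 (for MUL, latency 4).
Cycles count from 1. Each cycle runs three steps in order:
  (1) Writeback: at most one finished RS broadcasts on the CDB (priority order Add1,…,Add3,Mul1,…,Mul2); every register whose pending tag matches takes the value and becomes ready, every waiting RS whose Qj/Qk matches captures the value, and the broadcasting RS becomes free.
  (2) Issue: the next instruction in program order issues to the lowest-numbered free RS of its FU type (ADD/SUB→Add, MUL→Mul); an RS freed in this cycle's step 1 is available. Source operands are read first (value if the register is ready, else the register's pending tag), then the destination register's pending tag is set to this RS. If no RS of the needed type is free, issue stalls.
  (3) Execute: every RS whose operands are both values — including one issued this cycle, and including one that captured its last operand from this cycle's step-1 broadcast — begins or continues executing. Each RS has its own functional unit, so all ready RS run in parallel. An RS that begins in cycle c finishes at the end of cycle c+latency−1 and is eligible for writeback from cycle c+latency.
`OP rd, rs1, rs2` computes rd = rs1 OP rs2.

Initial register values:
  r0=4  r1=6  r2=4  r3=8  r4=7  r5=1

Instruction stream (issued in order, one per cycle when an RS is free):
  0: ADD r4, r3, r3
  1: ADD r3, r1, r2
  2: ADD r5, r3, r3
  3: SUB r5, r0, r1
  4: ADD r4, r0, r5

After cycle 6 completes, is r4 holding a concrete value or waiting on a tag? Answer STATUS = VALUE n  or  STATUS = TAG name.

  c1: issue ADD r4<-Add1  regs: r0:4,r1:6,r2:4,r3:8,r4:Add1,r5:1
  c2: issue ADD r3<-Add2  regs: r0:4,r1:6,r2:4,r3:Add2,r4:Add1,r5:1
  c3: CDB Add1=16; issue ADD r5<-Add1  regs: r0:4,r1:6,r2:4,r3:Add2,r4:16,r5:Add1
  c4: CDB Add2=10; issue SUB r5<-Add2  regs: r0:4,r1:6,r2:4,r3:10,r4:16,r5:Add2
  c5: issue ADD r4<-Add3  regs: r0:4,r1:6,r2:4,r3:10,r4:Add3,r5:Add2
  c6: CDB Add1=20  regs: r0:4,r1:6,r2:4,r3:10,r4:Add3,r5:Add2

STATUS = TAG Add3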